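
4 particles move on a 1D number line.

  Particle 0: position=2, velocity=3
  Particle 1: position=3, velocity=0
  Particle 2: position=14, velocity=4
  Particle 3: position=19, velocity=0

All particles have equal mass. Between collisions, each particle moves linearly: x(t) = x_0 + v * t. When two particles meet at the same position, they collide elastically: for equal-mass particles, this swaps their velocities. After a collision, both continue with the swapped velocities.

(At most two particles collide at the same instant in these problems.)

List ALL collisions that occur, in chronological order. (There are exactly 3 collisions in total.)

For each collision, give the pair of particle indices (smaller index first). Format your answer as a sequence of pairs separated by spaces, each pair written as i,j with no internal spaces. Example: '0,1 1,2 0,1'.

Collision at t=1/3: particles 0 and 1 swap velocities; positions: p0=3 p1=3 p2=46/3 p3=19; velocities now: v0=0 v1=3 v2=4 v3=0
Collision at t=5/4: particles 2 and 3 swap velocities; positions: p0=3 p1=23/4 p2=19 p3=19; velocities now: v0=0 v1=3 v2=0 v3=4
Collision at t=17/3: particles 1 and 2 swap velocities; positions: p0=3 p1=19 p2=19 p3=110/3; velocities now: v0=0 v1=0 v2=3 v3=4

Answer: 0,1 2,3 1,2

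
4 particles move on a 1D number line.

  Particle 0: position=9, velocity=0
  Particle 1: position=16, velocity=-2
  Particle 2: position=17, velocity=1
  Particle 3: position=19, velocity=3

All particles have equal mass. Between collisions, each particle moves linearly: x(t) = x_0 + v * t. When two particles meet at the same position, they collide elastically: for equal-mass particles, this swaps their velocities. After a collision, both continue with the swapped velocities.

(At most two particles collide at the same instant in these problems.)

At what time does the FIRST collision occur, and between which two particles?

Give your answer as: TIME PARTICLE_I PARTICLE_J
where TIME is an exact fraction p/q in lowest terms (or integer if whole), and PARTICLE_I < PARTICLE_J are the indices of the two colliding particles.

Pair (0,1): pos 9,16 vel 0,-2 -> gap=7, closing at 2/unit, collide at t=7/2
Pair (1,2): pos 16,17 vel -2,1 -> not approaching (rel speed -3 <= 0)
Pair (2,3): pos 17,19 vel 1,3 -> not approaching (rel speed -2 <= 0)
Earliest collision: t=7/2 between 0 and 1

Answer: 7/2 0 1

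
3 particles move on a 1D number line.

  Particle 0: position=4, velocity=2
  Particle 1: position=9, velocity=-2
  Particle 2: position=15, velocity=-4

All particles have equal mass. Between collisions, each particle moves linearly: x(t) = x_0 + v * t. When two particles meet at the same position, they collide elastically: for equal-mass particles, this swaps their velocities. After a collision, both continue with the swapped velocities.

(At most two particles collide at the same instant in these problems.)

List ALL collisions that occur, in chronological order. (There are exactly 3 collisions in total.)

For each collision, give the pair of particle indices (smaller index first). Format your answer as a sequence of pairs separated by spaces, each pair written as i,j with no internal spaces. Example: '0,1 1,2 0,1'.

Collision at t=5/4: particles 0 and 1 swap velocities; positions: p0=13/2 p1=13/2 p2=10; velocities now: v0=-2 v1=2 v2=-4
Collision at t=11/6: particles 1 and 2 swap velocities; positions: p0=16/3 p1=23/3 p2=23/3; velocities now: v0=-2 v1=-4 v2=2
Collision at t=3: particles 0 and 1 swap velocities; positions: p0=3 p1=3 p2=10; velocities now: v0=-4 v1=-2 v2=2

Answer: 0,1 1,2 0,1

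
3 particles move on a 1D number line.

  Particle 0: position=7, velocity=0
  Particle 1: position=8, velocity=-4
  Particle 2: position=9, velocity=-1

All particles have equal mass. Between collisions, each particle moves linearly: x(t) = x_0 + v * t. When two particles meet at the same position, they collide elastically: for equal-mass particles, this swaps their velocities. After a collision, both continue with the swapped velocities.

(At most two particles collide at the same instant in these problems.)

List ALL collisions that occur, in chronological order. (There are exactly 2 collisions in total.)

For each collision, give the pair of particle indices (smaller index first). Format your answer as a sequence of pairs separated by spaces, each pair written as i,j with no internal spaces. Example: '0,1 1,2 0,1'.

Answer: 0,1 1,2

Derivation:
Collision at t=1/4: particles 0 and 1 swap velocities; positions: p0=7 p1=7 p2=35/4; velocities now: v0=-4 v1=0 v2=-1
Collision at t=2: particles 1 and 2 swap velocities; positions: p0=0 p1=7 p2=7; velocities now: v0=-4 v1=-1 v2=0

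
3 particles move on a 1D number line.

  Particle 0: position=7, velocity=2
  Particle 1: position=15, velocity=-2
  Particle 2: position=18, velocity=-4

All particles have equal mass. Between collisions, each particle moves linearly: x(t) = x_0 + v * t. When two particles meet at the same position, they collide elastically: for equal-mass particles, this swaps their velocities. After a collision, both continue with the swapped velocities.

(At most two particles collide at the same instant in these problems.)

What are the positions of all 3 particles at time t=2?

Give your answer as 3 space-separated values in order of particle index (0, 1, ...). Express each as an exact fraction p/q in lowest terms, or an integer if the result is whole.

Collision at t=3/2: particles 1 and 2 swap velocities; positions: p0=10 p1=12 p2=12; velocities now: v0=2 v1=-4 v2=-2
Collision at t=11/6: particles 0 and 1 swap velocities; positions: p0=32/3 p1=32/3 p2=34/3; velocities now: v0=-4 v1=2 v2=-2
Collision at t=2: particles 1 and 2 swap velocities; positions: p0=10 p1=11 p2=11; velocities now: v0=-4 v1=-2 v2=2
Advance to t=2 (no further collisions before then); velocities: v0=-4 v1=-2 v2=2; positions = 10 11 11

Answer: 10 11 11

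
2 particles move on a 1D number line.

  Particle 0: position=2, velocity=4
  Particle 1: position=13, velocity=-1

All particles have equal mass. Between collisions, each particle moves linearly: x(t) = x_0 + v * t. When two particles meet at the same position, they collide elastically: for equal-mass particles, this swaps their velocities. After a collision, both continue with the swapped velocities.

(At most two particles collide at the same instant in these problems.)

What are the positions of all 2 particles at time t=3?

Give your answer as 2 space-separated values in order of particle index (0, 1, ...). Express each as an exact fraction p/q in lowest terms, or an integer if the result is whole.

Answer: 10 14

Derivation:
Collision at t=11/5: particles 0 and 1 swap velocities; positions: p0=54/5 p1=54/5; velocities now: v0=-1 v1=4
Advance to t=3 (no further collisions before then); velocities: v0=-1 v1=4; positions = 10 14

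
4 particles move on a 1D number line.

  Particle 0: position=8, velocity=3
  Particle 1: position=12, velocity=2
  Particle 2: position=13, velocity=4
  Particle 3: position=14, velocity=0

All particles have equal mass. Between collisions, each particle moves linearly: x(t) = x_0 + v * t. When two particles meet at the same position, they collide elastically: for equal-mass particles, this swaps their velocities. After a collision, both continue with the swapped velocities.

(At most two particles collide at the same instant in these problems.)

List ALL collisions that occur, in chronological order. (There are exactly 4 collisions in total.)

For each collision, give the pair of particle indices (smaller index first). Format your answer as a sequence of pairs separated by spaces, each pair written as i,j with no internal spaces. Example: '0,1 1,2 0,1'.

Answer: 2,3 1,2 0,1 1,2

Derivation:
Collision at t=1/4: particles 2 and 3 swap velocities; positions: p0=35/4 p1=25/2 p2=14 p3=14; velocities now: v0=3 v1=2 v2=0 v3=4
Collision at t=1: particles 1 and 2 swap velocities; positions: p0=11 p1=14 p2=14 p3=17; velocities now: v0=3 v1=0 v2=2 v3=4
Collision at t=2: particles 0 and 1 swap velocities; positions: p0=14 p1=14 p2=16 p3=21; velocities now: v0=0 v1=3 v2=2 v3=4
Collision at t=4: particles 1 and 2 swap velocities; positions: p0=14 p1=20 p2=20 p3=29; velocities now: v0=0 v1=2 v2=3 v3=4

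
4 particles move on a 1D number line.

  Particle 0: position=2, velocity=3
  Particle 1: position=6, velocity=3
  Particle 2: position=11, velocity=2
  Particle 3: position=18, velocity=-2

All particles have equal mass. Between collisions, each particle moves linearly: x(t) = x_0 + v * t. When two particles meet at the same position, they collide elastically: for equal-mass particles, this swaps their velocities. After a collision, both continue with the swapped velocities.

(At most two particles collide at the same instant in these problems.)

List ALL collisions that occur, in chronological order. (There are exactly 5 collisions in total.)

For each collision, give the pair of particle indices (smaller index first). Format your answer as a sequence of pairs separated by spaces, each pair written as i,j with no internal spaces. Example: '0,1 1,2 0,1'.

Collision at t=7/4: particles 2 and 3 swap velocities; positions: p0=29/4 p1=45/4 p2=29/2 p3=29/2; velocities now: v0=3 v1=3 v2=-2 v3=2
Collision at t=12/5: particles 1 and 2 swap velocities; positions: p0=46/5 p1=66/5 p2=66/5 p3=79/5; velocities now: v0=3 v1=-2 v2=3 v3=2
Collision at t=16/5: particles 0 and 1 swap velocities; positions: p0=58/5 p1=58/5 p2=78/5 p3=87/5; velocities now: v0=-2 v1=3 v2=3 v3=2
Collision at t=5: particles 2 and 3 swap velocities; positions: p0=8 p1=17 p2=21 p3=21; velocities now: v0=-2 v1=3 v2=2 v3=3
Collision at t=9: particles 1 and 2 swap velocities; positions: p0=0 p1=29 p2=29 p3=33; velocities now: v0=-2 v1=2 v2=3 v3=3

Answer: 2,3 1,2 0,1 2,3 1,2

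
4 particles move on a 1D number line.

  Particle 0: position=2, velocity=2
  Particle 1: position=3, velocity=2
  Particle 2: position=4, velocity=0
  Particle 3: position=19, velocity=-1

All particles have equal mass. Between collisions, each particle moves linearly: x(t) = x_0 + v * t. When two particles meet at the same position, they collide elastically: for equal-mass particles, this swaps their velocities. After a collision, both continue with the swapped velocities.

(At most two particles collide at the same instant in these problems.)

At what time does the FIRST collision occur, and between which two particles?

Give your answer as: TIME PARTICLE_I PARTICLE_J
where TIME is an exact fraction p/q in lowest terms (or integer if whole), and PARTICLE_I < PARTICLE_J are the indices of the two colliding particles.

Answer: 1/2 1 2

Derivation:
Pair (0,1): pos 2,3 vel 2,2 -> not approaching (rel speed 0 <= 0)
Pair (1,2): pos 3,4 vel 2,0 -> gap=1, closing at 2/unit, collide at t=1/2
Pair (2,3): pos 4,19 vel 0,-1 -> gap=15, closing at 1/unit, collide at t=15
Earliest collision: t=1/2 between 1 and 2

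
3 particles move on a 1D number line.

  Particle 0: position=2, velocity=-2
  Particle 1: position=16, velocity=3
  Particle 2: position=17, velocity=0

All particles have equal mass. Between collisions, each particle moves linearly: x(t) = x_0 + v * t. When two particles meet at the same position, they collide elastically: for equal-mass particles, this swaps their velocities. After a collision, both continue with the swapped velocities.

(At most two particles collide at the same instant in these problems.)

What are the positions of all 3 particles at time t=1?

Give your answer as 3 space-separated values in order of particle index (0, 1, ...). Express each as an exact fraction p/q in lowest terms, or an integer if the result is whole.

Answer: 0 17 19

Derivation:
Collision at t=1/3: particles 1 and 2 swap velocities; positions: p0=4/3 p1=17 p2=17; velocities now: v0=-2 v1=0 v2=3
Advance to t=1 (no further collisions before then); velocities: v0=-2 v1=0 v2=3; positions = 0 17 19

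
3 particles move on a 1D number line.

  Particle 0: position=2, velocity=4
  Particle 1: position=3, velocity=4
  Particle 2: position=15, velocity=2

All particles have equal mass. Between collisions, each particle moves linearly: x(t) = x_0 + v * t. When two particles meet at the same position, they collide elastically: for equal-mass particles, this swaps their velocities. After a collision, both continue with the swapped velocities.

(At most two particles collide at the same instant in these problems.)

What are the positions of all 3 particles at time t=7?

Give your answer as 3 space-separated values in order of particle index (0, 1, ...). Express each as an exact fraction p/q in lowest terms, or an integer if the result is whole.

Answer: 29 30 31

Derivation:
Collision at t=6: particles 1 and 2 swap velocities; positions: p0=26 p1=27 p2=27; velocities now: v0=4 v1=2 v2=4
Collision at t=13/2: particles 0 and 1 swap velocities; positions: p0=28 p1=28 p2=29; velocities now: v0=2 v1=4 v2=4
Advance to t=7 (no further collisions before then); velocities: v0=2 v1=4 v2=4; positions = 29 30 31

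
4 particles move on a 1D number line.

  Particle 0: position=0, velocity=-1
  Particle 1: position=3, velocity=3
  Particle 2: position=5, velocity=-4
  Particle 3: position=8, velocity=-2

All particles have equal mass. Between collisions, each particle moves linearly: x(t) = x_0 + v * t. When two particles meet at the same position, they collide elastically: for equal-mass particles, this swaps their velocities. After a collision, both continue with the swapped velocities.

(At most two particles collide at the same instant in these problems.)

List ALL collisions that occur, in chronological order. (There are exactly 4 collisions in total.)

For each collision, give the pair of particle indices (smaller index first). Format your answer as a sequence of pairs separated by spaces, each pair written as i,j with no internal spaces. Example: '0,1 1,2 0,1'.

Collision at t=2/7: particles 1 and 2 swap velocities; positions: p0=-2/7 p1=27/7 p2=27/7 p3=52/7; velocities now: v0=-1 v1=-4 v2=3 v3=-2
Collision at t=1: particles 2 and 3 swap velocities; positions: p0=-1 p1=1 p2=6 p3=6; velocities now: v0=-1 v1=-4 v2=-2 v3=3
Collision at t=5/3: particles 0 and 1 swap velocities; positions: p0=-5/3 p1=-5/3 p2=14/3 p3=8; velocities now: v0=-4 v1=-1 v2=-2 v3=3
Collision at t=8: particles 1 and 2 swap velocities; positions: p0=-27 p1=-8 p2=-8 p3=27; velocities now: v0=-4 v1=-2 v2=-1 v3=3

Answer: 1,2 2,3 0,1 1,2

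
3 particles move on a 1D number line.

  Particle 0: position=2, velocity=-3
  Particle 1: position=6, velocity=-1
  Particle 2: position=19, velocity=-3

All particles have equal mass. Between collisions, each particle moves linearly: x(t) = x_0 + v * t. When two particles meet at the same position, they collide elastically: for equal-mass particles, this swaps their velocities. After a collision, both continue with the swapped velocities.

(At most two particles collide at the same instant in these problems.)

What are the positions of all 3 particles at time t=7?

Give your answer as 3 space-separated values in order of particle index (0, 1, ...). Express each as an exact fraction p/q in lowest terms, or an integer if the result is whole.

Answer: -19 -2 -1

Derivation:
Collision at t=13/2: particles 1 and 2 swap velocities; positions: p0=-35/2 p1=-1/2 p2=-1/2; velocities now: v0=-3 v1=-3 v2=-1
Advance to t=7 (no further collisions before then); velocities: v0=-3 v1=-3 v2=-1; positions = -19 -2 -1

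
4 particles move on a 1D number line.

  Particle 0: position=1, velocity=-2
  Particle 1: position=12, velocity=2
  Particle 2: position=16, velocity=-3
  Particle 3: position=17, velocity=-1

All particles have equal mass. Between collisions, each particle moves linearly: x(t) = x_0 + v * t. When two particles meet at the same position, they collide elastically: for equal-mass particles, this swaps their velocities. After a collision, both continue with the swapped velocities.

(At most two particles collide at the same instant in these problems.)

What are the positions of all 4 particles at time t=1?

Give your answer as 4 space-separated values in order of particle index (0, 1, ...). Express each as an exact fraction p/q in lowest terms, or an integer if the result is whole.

Collision at t=4/5: particles 1 and 2 swap velocities; positions: p0=-3/5 p1=68/5 p2=68/5 p3=81/5; velocities now: v0=-2 v1=-3 v2=2 v3=-1
Advance to t=1 (no further collisions before then); velocities: v0=-2 v1=-3 v2=2 v3=-1; positions = -1 13 14 16

Answer: -1 13 14 16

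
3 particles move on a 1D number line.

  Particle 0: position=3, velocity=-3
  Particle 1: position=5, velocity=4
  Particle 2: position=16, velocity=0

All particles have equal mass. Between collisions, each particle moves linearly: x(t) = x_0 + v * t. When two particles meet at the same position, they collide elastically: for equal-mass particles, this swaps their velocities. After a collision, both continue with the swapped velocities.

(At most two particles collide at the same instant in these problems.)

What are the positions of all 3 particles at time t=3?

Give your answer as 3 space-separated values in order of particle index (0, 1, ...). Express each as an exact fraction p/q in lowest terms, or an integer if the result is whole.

Answer: -6 16 17

Derivation:
Collision at t=11/4: particles 1 and 2 swap velocities; positions: p0=-21/4 p1=16 p2=16; velocities now: v0=-3 v1=0 v2=4
Advance to t=3 (no further collisions before then); velocities: v0=-3 v1=0 v2=4; positions = -6 16 17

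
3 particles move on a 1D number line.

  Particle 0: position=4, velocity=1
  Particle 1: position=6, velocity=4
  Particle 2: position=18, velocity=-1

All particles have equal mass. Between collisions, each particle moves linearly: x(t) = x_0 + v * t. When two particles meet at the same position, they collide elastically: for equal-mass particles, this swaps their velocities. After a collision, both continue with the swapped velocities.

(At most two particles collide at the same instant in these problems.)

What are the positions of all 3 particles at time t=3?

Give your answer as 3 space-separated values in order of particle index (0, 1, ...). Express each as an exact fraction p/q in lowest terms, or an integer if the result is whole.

Answer: 7 15 18

Derivation:
Collision at t=12/5: particles 1 and 2 swap velocities; positions: p0=32/5 p1=78/5 p2=78/5; velocities now: v0=1 v1=-1 v2=4
Advance to t=3 (no further collisions before then); velocities: v0=1 v1=-1 v2=4; positions = 7 15 18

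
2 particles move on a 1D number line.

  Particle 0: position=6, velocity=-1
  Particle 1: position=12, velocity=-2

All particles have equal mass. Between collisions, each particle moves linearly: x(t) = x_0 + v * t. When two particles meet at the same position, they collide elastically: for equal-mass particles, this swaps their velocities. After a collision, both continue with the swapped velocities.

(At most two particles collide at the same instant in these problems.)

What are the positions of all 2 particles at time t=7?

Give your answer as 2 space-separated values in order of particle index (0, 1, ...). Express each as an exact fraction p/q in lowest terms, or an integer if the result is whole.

Answer: -2 -1

Derivation:
Collision at t=6: particles 0 and 1 swap velocities; positions: p0=0 p1=0; velocities now: v0=-2 v1=-1
Advance to t=7 (no further collisions before then); velocities: v0=-2 v1=-1; positions = -2 -1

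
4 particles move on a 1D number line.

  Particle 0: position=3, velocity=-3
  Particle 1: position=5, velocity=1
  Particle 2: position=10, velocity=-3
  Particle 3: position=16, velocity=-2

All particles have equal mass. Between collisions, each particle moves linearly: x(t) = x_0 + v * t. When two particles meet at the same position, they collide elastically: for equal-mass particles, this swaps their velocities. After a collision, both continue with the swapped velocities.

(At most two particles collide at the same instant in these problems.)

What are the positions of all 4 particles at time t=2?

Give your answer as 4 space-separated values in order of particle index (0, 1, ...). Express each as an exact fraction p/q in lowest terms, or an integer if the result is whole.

Answer: -3 4 7 12

Derivation:
Collision at t=5/4: particles 1 and 2 swap velocities; positions: p0=-3/4 p1=25/4 p2=25/4 p3=27/2; velocities now: v0=-3 v1=-3 v2=1 v3=-2
Advance to t=2 (no further collisions before then); velocities: v0=-3 v1=-3 v2=1 v3=-2; positions = -3 4 7 12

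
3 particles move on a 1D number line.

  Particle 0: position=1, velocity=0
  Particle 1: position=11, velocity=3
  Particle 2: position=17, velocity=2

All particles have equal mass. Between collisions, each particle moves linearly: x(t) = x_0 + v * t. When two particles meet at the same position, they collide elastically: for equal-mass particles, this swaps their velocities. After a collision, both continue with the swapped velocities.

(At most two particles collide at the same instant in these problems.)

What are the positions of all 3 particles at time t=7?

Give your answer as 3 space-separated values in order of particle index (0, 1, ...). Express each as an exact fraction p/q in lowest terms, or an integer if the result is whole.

Collision at t=6: particles 1 and 2 swap velocities; positions: p0=1 p1=29 p2=29; velocities now: v0=0 v1=2 v2=3
Advance to t=7 (no further collisions before then); velocities: v0=0 v1=2 v2=3; positions = 1 31 32

Answer: 1 31 32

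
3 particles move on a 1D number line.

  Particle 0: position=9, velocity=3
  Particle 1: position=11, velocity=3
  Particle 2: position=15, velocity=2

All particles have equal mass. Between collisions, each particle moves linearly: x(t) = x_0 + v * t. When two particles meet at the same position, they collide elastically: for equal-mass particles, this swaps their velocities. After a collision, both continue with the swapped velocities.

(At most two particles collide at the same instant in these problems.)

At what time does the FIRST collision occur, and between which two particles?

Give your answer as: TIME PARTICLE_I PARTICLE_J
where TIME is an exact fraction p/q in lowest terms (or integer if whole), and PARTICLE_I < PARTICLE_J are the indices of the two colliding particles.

Answer: 4 1 2

Derivation:
Pair (0,1): pos 9,11 vel 3,3 -> not approaching (rel speed 0 <= 0)
Pair (1,2): pos 11,15 vel 3,2 -> gap=4, closing at 1/unit, collide at t=4
Earliest collision: t=4 between 1 and 2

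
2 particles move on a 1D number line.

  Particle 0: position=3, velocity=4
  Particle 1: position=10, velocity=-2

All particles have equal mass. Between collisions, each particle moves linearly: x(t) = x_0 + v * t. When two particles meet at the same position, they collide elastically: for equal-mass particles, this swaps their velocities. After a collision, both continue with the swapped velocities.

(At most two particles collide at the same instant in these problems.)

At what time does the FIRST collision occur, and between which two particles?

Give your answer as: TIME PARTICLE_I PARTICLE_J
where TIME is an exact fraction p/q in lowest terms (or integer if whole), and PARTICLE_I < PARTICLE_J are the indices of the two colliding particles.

Answer: 7/6 0 1

Derivation:
Pair (0,1): pos 3,10 vel 4,-2 -> gap=7, closing at 6/unit, collide at t=7/6
Earliest collision: t=7/6 between 0 and 1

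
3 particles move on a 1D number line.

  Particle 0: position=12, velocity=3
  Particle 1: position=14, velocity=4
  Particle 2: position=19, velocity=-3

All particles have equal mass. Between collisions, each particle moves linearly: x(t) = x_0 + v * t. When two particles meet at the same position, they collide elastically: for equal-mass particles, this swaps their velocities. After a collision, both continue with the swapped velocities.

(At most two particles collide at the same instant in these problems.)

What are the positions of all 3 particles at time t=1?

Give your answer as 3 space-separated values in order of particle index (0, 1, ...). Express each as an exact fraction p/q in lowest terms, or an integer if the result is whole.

Answer: 15 16 18

Derivation:
Collision at t=5/7: particles 1 and 2 swap velocities; positions: p0=99/7 p1=118/7 p2=118/7; velocities now: v0=3 v1=-3 v2=4
Advance to t=1 (no further collisions before then); velocities: v0=3 v1=-3 v2=4; positions = 15 16 18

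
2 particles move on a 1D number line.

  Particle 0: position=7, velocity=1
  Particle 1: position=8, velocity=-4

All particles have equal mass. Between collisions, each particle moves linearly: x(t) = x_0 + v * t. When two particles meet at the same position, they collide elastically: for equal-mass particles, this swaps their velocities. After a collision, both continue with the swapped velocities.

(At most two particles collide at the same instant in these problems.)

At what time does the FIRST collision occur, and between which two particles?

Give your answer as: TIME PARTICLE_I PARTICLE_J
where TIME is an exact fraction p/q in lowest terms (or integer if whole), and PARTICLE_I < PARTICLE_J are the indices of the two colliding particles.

Pair (0,1): pos 7,8 vel 1,-4 -> gap=1, closing at 5/unit, collide at t=1/5
Earliest collision: t=1/5 between 0 and 1

Answer: 1/5 0 1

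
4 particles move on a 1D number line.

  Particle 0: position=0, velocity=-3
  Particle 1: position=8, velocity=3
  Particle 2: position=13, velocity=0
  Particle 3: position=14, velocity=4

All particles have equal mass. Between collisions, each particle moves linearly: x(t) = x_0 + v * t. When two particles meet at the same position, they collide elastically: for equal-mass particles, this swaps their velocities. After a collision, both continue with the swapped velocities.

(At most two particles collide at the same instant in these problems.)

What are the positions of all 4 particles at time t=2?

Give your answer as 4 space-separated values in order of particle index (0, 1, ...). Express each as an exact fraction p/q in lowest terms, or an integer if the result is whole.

Collision at t=5/3: particles 1 and 2 swap velocities; positions: p0=-5 p1=13 p2=13 p3=62/3; velocities now: v0=-3 v1=0 v2=3 v3=4
Advance to t=2 (no further collisions before then); velocities: v0=-3 v1=0 v2=3 v3=4; positions = -6 13 14 22

Answer: -6 13 14 22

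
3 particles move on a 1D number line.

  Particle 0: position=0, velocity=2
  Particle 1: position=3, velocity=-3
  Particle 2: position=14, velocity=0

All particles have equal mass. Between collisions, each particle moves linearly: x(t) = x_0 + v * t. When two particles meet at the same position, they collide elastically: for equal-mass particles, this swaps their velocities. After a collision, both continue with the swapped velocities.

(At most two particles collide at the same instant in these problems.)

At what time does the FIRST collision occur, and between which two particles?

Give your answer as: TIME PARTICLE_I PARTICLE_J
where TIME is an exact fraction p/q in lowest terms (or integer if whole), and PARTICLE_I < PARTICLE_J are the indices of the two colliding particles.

Answer: 3/5 0 1

Derivation:
Pair (0,1): pos 0,3 vel 2,-3 -> gap=3, closing at 5/unit, collide at t=3/5
Pair (1,2): pos 3,14 vel -3,0 -> not approaching (rel speed -3 <= 0)
Earliest collision: t=3/5 between 0 and 1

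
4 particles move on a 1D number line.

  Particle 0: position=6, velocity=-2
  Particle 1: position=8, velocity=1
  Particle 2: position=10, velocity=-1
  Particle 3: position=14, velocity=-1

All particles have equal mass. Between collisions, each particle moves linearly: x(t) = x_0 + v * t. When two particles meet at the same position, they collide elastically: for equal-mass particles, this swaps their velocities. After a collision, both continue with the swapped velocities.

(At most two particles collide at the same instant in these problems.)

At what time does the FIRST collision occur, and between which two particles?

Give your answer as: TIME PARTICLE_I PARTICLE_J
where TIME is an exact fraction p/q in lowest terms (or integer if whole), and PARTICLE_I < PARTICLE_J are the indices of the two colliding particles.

Answer: 1 1 2

Derivation:
Pair (0,1): pos 6,8 vel -2,1 -> not approaching (rel speed -3 <= 0)
Pair (1,2): pos 8,10 vel 1,-1 -> gap=2, closing at 2/unit, collide at t=1
Pair (2,3): pos 10,14 vel -1,-1 -> not approaching (rel speed 0 <= 0)
Earliest collision: t=1 between 1 and 2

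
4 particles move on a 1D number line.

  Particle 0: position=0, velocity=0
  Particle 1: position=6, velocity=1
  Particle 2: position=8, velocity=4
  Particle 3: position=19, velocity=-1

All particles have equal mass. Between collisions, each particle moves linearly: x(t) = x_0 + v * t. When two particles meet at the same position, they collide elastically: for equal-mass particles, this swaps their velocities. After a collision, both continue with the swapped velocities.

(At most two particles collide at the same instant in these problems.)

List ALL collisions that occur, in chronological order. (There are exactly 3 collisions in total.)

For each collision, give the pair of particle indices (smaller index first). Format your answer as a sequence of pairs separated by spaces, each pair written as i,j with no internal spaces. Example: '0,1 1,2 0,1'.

Answer: 2,3 1,2 0,1

Derivation:
Collision at t=11/5: particles 2 and 3 swap velocities; positions: p0=0 p1=41/5 p2=84/5 p3=84/5; velocities now: v0=0 v1=1 v2=-1 v3=4
Collision at t=13/2: particles 1 and 2 swap velocities; positions: p0=0 p1=25/2 p2=25/2 p3=34; velocities now: v0=0 v1=-1 v2=1 v3=4
Collision at t=19: particles 0 and 1 swap velocities; positions: p0=0 p1=0 p2=25 p3=84; velocities now: v0=-1 v1=0 v2=1 v3=4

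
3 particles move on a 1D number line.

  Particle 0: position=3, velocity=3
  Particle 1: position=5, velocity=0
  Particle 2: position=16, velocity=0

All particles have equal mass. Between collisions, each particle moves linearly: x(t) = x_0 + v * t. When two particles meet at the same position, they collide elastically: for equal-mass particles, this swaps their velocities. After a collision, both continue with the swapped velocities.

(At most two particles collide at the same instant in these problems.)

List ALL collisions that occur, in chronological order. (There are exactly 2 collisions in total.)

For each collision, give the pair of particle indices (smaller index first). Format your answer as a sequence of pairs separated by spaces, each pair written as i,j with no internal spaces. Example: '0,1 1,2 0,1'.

Answer: 0,1 1,2

Derivation:
Collision at t=2/3: particles 0 and 1 swap velocities; positions: p0=5 p1=5 p2=16; velocities now: v0=0 v1=3 v2=0
Collision at t=13/3: particles 1 and 2 swap velocities; positions: p0=5 p1=16 p2=16; velocities now: v0=0 v1=0 v2=3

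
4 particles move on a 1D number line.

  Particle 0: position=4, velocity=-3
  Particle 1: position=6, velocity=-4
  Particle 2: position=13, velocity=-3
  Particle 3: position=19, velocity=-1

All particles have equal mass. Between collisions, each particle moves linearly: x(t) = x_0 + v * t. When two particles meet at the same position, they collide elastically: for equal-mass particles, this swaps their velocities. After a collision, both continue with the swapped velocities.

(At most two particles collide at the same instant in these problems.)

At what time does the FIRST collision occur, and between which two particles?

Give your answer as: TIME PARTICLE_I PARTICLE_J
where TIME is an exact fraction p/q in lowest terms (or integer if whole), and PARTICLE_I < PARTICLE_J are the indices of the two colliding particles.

Pair (0,1): pos 4,6 vel -3,-4 -> gap=2, closing at 1/unit, collide at t=2
Pair (1,2): pos 6,13 vel -4,-3 -> not approaching (rel speed -1 <= 0)
Pair (2,3): pos 13,19 vel -3,-1 -> not approaching (rel speed -2 <= 0)
Earliest collision: t=2 between 0 and 1

Answer: 2 0 1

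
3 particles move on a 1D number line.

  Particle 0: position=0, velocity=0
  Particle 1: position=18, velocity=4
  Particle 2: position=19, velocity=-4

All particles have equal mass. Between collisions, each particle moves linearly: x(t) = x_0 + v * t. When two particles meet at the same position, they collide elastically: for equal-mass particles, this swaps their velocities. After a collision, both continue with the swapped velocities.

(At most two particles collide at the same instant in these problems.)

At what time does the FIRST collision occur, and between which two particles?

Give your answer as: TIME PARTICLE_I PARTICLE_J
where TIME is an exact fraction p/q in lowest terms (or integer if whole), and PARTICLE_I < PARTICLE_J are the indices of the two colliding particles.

Pair (0,1): pos 0,18 vel 0,4 -> not approaching (rel speed -4 <= 0)
Pair (1,2): pos 18,19 vel 4,-4 -> gap=1, closing at 8/unit, collide at t=1/8
Earliest collision: t=1/8 between 1 and 2

Answer: 1/8 1 2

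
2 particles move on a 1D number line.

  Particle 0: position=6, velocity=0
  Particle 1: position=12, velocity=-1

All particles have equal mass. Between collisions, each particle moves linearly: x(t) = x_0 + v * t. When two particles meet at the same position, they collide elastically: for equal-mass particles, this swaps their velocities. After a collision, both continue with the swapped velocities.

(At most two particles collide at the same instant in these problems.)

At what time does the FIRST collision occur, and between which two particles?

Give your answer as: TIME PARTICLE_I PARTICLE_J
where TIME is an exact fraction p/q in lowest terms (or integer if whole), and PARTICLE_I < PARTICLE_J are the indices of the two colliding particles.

Pair (0,1): pos 6,12 vel 0,-1 -> gap=6, closing at 1/unit, collide at t=6
Earliest collision: t=6 between 0 and 1

Answer: 6 0 1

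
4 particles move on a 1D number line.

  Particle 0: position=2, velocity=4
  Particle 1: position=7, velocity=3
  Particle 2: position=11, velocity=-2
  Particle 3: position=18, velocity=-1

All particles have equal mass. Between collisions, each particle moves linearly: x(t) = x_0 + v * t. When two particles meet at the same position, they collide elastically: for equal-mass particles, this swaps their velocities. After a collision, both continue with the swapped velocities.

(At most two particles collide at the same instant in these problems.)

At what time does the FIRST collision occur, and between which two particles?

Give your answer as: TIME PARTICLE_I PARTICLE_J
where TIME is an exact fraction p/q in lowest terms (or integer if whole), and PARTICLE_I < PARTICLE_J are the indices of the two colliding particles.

Answer: 4/5 1 2

Derivation:
Pair (0,1): pos 2,7 vel 4,3 -> gap=5, closing at 1/unit, collide at t=5
Pair (1,2): pos 7,11 vel 3,-2 -> gap=4, closing at 5/unit, collide at t=4/5
Pair (2,3): pos 11,18 vel -2,-1 -> not approaching (rel speed -1 <= 0)
Earliest collision: t=4/5 between 1 and 2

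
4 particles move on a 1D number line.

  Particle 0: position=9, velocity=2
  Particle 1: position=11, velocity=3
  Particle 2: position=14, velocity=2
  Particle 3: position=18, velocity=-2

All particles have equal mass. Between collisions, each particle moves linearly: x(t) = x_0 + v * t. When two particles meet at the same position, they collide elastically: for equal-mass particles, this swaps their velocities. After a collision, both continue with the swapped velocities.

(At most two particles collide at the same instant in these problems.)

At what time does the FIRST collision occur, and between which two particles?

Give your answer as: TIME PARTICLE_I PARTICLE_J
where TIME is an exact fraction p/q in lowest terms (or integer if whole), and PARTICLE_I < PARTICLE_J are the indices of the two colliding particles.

Pair (0,1): pos 9,11 vel 2,3 -> not approaching (rel speed -1 <= 0)
Pair (1,2): pos 11,14 vel 3,2 -> gap=3, closing at 1/unit, collide at t=3
Pair (2,3): pos 14,18 vel 2,-2 -> gap=4, closing at 4/unit, collide at t=1
Earliest collision: t=1 between 2 and 3

Answer: 1 2 3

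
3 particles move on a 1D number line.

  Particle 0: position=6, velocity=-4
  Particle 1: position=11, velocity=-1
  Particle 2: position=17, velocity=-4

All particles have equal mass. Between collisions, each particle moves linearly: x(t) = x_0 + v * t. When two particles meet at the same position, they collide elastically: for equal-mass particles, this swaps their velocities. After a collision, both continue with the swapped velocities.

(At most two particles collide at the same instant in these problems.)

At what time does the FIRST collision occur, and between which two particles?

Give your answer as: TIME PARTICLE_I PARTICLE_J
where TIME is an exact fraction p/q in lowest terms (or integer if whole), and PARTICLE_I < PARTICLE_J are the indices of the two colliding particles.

Answer: 2 1 2

Derivation:
Pair (0,1): pos 6,11 vel -4,-1 -> not approaching (rel speed -3 <= 0)
Pair (1,2): pos 11,17 vel -1,-4 -> gap=6, closing at 3/unit, collide at t=2
Earliest collision: t=2 between 1 and 2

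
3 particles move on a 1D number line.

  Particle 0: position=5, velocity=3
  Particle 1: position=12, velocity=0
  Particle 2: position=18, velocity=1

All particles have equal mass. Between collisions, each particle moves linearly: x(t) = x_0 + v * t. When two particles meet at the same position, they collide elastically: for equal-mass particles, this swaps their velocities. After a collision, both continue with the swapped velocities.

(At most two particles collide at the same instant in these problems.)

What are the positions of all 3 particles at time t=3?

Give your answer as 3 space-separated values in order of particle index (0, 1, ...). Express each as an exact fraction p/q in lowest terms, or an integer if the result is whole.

Answer: 12 14 21

Derivation:
Collision at t=7/3: particles 0 and 1 swap velocities; positions: p0=12 p1=12 p2=61/3; velocities now: v0=0 v1=3 v2=1
Advance to t=3 (no further collisions before then); velocities: v0=0 v1=3 v2=1; positions = 12 14 21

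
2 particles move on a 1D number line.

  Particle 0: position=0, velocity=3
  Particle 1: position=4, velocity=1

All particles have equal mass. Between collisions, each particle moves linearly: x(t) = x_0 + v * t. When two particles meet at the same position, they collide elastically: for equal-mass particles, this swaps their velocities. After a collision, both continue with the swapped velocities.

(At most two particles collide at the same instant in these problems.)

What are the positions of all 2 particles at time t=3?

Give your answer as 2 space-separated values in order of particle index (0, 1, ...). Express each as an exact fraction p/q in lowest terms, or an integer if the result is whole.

Answer: 7 9

Derivation:
Collision at t=2: particles 0 and 1 swap velocities; positions: p0=6 p1=6; velocities now: v0=1 v1=3
Advance to t=3 (no further collisions before then); velocities: v0=1 v1=3; positions = 7 9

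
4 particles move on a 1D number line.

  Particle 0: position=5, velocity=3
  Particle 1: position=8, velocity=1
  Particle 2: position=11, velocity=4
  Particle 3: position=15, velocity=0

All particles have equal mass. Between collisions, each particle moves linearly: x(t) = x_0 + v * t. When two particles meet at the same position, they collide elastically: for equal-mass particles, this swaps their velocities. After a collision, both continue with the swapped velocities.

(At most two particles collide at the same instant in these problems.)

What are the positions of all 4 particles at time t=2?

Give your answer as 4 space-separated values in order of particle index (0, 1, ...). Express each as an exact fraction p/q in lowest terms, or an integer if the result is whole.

Collision at t=1: particles 2 and 3 swap velocities; positions: p0=8 p1=9 p2=15 p3=15; velocities now: v0=3 v1=1 v2=0 v3=4
Collision at t=3/2: particles 0 and 1 swap velocities; positions: p0=19/2 p1=19/2 p2=15 p3=17; velocities now: v0=1 v1=3 v2=0 v3=4
Advance to t=2 (no further collisions before then); velocities: v0=1 v1=3 v2=0 v3=4; positions = 10 11 15 19

Answer: 10 11 15 19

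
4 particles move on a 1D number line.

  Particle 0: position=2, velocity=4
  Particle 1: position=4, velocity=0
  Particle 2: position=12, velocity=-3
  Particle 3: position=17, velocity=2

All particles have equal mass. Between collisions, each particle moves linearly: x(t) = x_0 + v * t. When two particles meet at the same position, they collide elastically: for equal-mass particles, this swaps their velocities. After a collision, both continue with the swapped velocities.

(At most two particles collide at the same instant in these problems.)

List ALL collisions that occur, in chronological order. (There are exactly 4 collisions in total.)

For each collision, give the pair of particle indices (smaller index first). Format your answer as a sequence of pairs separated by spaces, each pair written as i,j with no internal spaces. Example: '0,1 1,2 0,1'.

Collision at t=1/2: particles 0 and 1 swap velocities; positions: p0=4 p1=4 p2=21/2 p3=18; velocities now: v0=0 v1=4 v2=-3 v3=2
Collision at t=10/7: particles 1 and 2 swap velocities; positions: p0=4 p1=54/7 p2=54/7 p3=139/7; velocities now: v0=0 v1=-3 v2=4 v3=2
Collision at t=8/3: particles 0 and 1 swap velocities; positions: p0=4 p1=4 p2=38/3 p3=67/3; velocities now: v0=-3 v1=0 v2=4 v3=2
Collision at t=15/2: particles 2 and 3 swap velocities; positions: p0=-21/2 p1=4 p2=32 p3=32; velocities now: v0=-3 v1=0 v2=2 v3=4

Answer: 0,1 1,2 0,1 2,3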